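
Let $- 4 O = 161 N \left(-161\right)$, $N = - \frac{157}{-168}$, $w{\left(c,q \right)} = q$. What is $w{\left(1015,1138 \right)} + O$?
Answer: $\frac{690619}{96} \approx 7193.9$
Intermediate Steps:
$N = \frac{157}{168}$ ($N = \left(-157\right) \left(- \frac{1}{168}\right) = \frac{157}{168} \approx 0.93452$)
$O = \frac{581371}{96}$ ($O = - \frac{161 \cdot \frac{157}{168} \left(-161\right)}{4} = - \frac{\frac{3611}{24} \left(-161\right)}{4} = \left(- \frac{1}{4}\right) \left(- \frac{581371}{24}\right) = \frac{581371}{96} \approx 6055.9$)
$w{\left(1015,1138 \right)} + O = 1138 + \frac{581371}{96} = \frac{690619}{96}$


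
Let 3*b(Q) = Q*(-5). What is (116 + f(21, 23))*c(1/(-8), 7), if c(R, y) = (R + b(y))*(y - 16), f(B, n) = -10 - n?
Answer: 70467/8 ≈ 8808.4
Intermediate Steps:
b(Q) = -5*Q/3 (b(Q) = (Q*(-5))/3 = (-5*Q)/3 = -5*Q/3)
c(R, y) = (-16 + y)*(R - 5*y/3) (c(R, y) = (R - 5*y/3)*(y - 16) = (R - 5*y/3)*(-16 + y) = (-16 + y)*(R - 5*y/3))
(116 + f(21, 23))*c(1/(-8), 7) = (116 + (-10 - 1*23))*(-16/(-8) - 5/3*7² + (80/3)*7 + 7/(-8)) = (116 + (-10 - 23))*(-16*(-⅛) - 5/3*49 + 560/3 - ⅛*7) = (116 - 33)*(2 - 245/3 + 560/3 - 7/8) = 83*(849/8) = 70467/8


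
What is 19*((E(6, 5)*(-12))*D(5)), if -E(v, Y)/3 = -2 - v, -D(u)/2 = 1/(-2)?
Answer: -5472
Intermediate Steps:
D(u) = 1 (D(u) = -2/(-2) = -2*(-1/2) = 1)
E(v, Y) = 6 + 3*v (E(v, Y) = -3*(-2 - v) = 6 + 3*v)
19*((E(6, 5)*(-12))*D(5)) = 19*(((6 + 3*6)*(-12))*1) = 19*(((6 + 18)*(-12))*1) = 19*((24*(-12))*1) = 19*(-288*1) = 19*(-288) = -5472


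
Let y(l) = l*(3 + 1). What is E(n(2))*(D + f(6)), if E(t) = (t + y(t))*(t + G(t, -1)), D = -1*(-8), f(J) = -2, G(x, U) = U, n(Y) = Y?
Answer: 60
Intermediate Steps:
D = 8
y(l) = 4*l (y(l) = l*4 = 4*l)
E(t) = 5*t*(-1 + t) (E(t) = (t + 4*t)*(t - 1) = (5*t)*(-1 + t) = 5*t*(-1 + t))
E(n(2))*(D + f(6)) = (5*2*(-1 + 2))*(8 - 2) = (5*2*1)*6 = 10*6 = 60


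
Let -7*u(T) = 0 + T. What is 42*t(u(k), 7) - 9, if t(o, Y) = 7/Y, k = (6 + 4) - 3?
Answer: 33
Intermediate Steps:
k = 7 (k = 10 - 3 = 7)
u(T) = -T/7 (u(T) = -(0 + T)/7 = -T/7)
42*t(u(k), 7) - 9 = 42*(7/7) - 9 = 42*(7*(1/7)) - 9 = 42*1 - 9 = 42 - 9 = 33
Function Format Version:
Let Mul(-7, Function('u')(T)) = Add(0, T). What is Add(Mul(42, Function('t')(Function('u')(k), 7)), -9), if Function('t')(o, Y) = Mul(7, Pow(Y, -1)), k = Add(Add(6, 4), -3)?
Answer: 33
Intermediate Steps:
k = 7 (k = Add(10, -3) = 7)
Function('u')(T) = Mul(Rational(-1, 7), T) (Function('u')(T) = Mul(Rational(-1, 7), Add(0, T)) = Mul(Rational(-1, 7), T))
Add(Mul(42, Function('t')(Function('u')(k), 7)), -9) = Add(Mul(42, Mul(7, Pow(7, -1))), -9) = Add(Mul(42, Mul(7, Rational(1, 7))), -9) = Add(Mul(42, 1), -9) = Add(42, -9) = 33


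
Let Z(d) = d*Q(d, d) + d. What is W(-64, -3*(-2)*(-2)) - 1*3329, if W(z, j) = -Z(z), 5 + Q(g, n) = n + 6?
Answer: -7297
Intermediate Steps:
Q(g, n) = 1 + n (Q(g, n) = -5 + (n + 6) = -5 + (6 + n) = 1 + n)
Z(d) = d + d*(1 + d) (Z(d) = d*(1 + d) + d = d + d*(1 + d))
W(z, j) = -z*(2 + z)
W(-64, -3*(-2)*(-2)) - 1*3329 = -1*(-64)*(2 - 64) - 1*3329 = -1*(-64)*(-62) - 3329 = -3968 - 3329 = -7297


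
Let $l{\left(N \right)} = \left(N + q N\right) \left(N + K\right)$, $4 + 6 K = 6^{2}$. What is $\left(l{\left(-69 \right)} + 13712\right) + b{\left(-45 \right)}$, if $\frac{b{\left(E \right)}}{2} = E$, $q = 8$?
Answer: $53159$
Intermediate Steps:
$b{\left(E \right)} = 2 E$
$K = \frac{16}{3}$ ($K = - \frac{2}{3} + \frac{6^{2}}{6} = - \frac{2}{3} + \frac{1}{6} \cdot 36 = - \frac{2}{3} + 6 = \frac{16}{3} \approx 5.3333$)
$l{\left(N \right)} = 9 N \left(\frac{16}{3} + N\right)$ ($l{\left(N \right)} = \left(N + 8 N\right) \left(N + \frac{16}{3}\right) = 9 N \left(\frac{16}{3} + N\right)$)
$\left(l{\left(-69 \right)} + 13712\right) + b{\left(-45 \right)} = \left(3 \left(-69\right) \left(16 + 3 \left(-69\right)\right) + 13712\right) + 2 \left(-45\right) = \left(3 \left(-69\right) \left(16 - 207\right) + 13712\right) - 90 = \left(3 \left(-69\right) \left(-191\right) + 13712\right) - 90 = \left(39537 + 13712\right) - 90 = 53249 - 90 = 53159$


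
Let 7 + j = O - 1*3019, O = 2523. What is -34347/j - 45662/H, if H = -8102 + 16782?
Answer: 137581987/2183020 ≈ 63.024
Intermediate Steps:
H = 8680
j = -503 (j = -7 + (2523 - 1*3019) = -7 + (2523 - 3019) = -7 - 496 = -503)
-34347/j - 45662/H = -34347/(-503) - 45662/8680 = -34347*(-1/503) - 45662*1/8680 = 34347/503 - 22831/4340 = 137581987/2183020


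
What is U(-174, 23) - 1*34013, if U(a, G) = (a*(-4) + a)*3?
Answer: -32447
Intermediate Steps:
U(a, G) = -9*a (U(a, G) = (-4*a + a)*3 = -3*a*3 = -9*a)
U(-174, 23) - 1*34013 = -9*(-174) - 1*34013 = 1566 - 34013 = -32447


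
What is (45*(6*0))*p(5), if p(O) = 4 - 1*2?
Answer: 0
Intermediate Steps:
p(O) = 2 (p(O) = 4 - 2 = 2)
(45*(6*0))*p(5) = (45*(6*0))*2 = (45*0)*2 = 0*2 = 0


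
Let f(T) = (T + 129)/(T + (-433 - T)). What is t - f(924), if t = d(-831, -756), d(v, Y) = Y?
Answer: -326295/433 ≈ -753.57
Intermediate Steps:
f(T) = -129/433 - T/433 (f(T) = (129 + T)/(-433) = (129 + T)*(-1/433) = -129/433 - T/433)
t = -756
t - f(924) = -756 - (-129/433 - 1/433*924) = -756 - (-129/433 - 924/433) = -756 - 1*(-1053/433) = -756 + 1053/433 = -326295/433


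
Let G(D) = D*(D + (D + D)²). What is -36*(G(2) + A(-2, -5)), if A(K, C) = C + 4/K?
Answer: -1044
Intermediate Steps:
G(D) = D*(D + 4*D²) (G(D) = D*(D + (2*D)²) = D*(D + 4*D²))
-36*(G(2) + A(-2, -5)) = -36*(2²*(1 + 4*2) + (-5 + 4/(-2))) = -36*(4*(1 + 8) + (-5 + 4*(-½))) = -36*(4*9 + (-5 - 2)) = -36*(36 - 7) = -36*29 = -1*1044 = -1044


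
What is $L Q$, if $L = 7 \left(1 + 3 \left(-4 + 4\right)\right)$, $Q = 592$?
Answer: $4144$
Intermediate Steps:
$L = 7$ ($L = 7 \left(1 + 3 \cdot 0\right) = 7 \left(1 + 0\right) = 7 \cdot 1 = 7$)
$L Q = 7 \cdot 592 = 4144$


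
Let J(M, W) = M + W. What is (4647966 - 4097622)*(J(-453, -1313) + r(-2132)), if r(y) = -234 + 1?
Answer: -1100137656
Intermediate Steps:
r(y) = -233
(4647966 - 4097622)*(J(-453, -1313) + r(-2132)) = (4647966 - 4097622)*((-453 - 1313) - 233) = 550344*(-1766 - 233) = 550344*(-1999) = -1100137656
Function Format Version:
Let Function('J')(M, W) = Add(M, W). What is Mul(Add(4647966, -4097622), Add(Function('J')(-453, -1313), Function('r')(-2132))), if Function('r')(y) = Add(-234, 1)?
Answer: -1100137656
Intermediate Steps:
Function('r')(y) = -233
Mul(Add(4647966, -4097622), Add(Function('J')(-453, -1313), Function('r')(-2132))) = Mul(Add(4647966, -4097622), Add(Add(-453, -1313), -233)) = Mul(550344, Add(-1766, -233)) = Mul(550344, -1999) = -1100137656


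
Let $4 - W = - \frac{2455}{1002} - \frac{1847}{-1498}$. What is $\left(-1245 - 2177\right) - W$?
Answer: $- \frac{1286059798}{375249} \approx -3427.2$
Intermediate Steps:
$W = \frac{1957720}{375249}$ ($W = 4 - \left(- \frac{2455}{1002} - \frac{1847}{-1498}\right) = 4 - \left(\left(-2455\right) \frac{1}{1002} - - \frac{1847}{1498}\right) = 4 - \left(- \frac{2455}{1002} + \frac{1847}{1498}\right) = 4 - - \frac{456724}{375249} = 4 + \frac{456724}{375249} = \frac{1957720}{375249} \approx 5.2171$)
$\left(-1245 - 2177\right) - W = \left(-1245 - 2177\right) - \frac{1957720}{375249} = -3422 - \frac{1957720}{375249} = - \frac{1286059798}{375249}$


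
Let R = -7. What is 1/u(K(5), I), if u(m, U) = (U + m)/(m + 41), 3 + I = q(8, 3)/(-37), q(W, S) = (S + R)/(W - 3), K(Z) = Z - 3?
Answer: -7955/181 ≈ -43.950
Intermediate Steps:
K(Z) = -3 + Z
q(W, S) = (-7 + S)/(-3 + W) (q(W, S) = (S - 7)/(W - 3) = (-7 + S)/(-3 + W))
I = -551/185 (I = -3 + ((-7 + 3)/(-3 + 8))/(-37) = -3 + (-4/5)*(-1/37) = -3 + ((1/5)*(-4))*(-1/37) = -3 - 4/5*(-1/37) = -3 + 4/185 = -551/185 ≈ -2.9784)
u(m, U) = (U + m)/(41 + m)
1/u(K(5), I) = 1/((-551/185 + (-3 + 5))/(41 + (-3 + 5))) = 1/((-551/185 + 2)/(41 + 2)) = 1/(-181/185/43) = 1/((1/43)*(-181/185)) = 1/(-181/7955) = -7955/181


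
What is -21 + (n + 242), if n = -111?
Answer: 110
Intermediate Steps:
-21 + (n + 242) = -21 + (-111 + 242) = -21 + 131 = 110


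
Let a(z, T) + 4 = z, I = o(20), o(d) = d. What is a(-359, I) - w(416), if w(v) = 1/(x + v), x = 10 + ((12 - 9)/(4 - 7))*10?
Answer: -151009/416 ≈ -363.00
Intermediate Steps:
I = 20
x = 0 (x = 10 + (3/(-3))*10 = 10 + (3*(-⅓))*10 = 10 - 1*10 = 10 - 10 = 0)
a(z, T) = -4 + z
w(v) = 1/v (w(v) = 1/(0 + v) = 1/v)
a(-359, I) - w(416) = (-4 - 359) - 1/416 = -363 - 1*1/416 = -363 - 1/416 = -151009/416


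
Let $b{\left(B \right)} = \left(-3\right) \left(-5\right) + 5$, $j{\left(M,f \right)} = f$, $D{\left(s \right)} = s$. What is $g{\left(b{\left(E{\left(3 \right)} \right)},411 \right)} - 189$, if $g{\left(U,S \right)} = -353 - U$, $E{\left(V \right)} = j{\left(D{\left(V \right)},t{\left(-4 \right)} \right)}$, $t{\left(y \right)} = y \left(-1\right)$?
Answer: $-562$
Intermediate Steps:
$t{\left(y \right)} = - y$
$E{\left(V \right)} = 4$ ($E{\left(V \right)} = \left(-1\right) \left(-4\right) = 4$)
$b{\left(B \right)} = 20$ ($b{\left(B \right)} = 15 + 5 = 20$)
$g{\left(b{\left(E{\left(3 \right)} \right)},411 \right)} - 189 = \left(-353 - 20\right) - 189 = -373 - 189 = -562$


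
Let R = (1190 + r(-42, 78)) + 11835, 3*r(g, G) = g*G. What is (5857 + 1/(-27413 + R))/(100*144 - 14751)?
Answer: -90666359/5433480 ≈ -16.687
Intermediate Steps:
r(g, G) = G*g/3 (r(g, G) = (g*G)/3 = (G*g)/3 = G*g/3)
R = 11933 (R = (1190 + (⅓)*78*(-42)) + 11835 = (1190 - 1092) + 11835 = 98 + 11835 = 11933)
(5857 + 1/(-27413 + R))/(100*144 - 14751) = (5857 + 1/(-27413 + 11933))/(100*144 - 14751) = (5857 + 1/(-15480))/(14400 - 14751) = (5857 - 1/15480)/(-351) = (90666359/15480)*(-1/351) = -90666359/5433480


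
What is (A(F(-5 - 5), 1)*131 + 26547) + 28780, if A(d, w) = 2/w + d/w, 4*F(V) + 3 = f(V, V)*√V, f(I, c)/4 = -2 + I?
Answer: 221963/4 - 1572*I*√10 ≈ 55491.0 - 4971.1*I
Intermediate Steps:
f(I, c) = -8 + 4*I (f(I, c) = 4*(-2 + I) = -8 + 4*I)
F(V) = -¾ + √V*(-8 + 4*V)/4 (F(V) = -¾ + ((-8 + 4*V)*√V)/4 = -¾ + (√V*(-8 + 4*V))/4 = -¾ + √V*(-8 + 4*V)/4)
(A(F(-5 - 5), 1)*131 + 26547) + 28780 = (((2 + (-¾ + √(-5 - 5)*(-2 + (-5 - 5))))/1)*131 + 26547) + 28780 = ((1*(2 + (-¾ + √(-10)*(-2 - 10))))*131 + 26547) + 28780 = ((1*(2 + (-¾ + (I*√10)*(-12))))*131 + 26547) + 28780 = ((1*(2 + (-¾ - 12*I*√10)))*131 + 26547) + 28780 = ((1*(5/4 - 12*I*√10))*131 + 26547) + 28780 = ((5/4 - 12*I*√10)*131 + 26547) + 28780 = ((655/4 - 1572*I*√10) + 26547) + 28780 = (106843/4 - 1572*I*√10) + 28780 = 221963/4 - 1572*I*√10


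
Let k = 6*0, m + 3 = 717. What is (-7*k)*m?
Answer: 0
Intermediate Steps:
m = 714 (m = -3 + 717 = 714)
k = 0
(-7*k)*m = -7*0*714 = 0*714 = 0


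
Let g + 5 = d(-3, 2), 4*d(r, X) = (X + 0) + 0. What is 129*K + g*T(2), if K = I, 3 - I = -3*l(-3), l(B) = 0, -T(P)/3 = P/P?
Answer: 801/2 ≈ 400.50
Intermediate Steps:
T(P) = -3 (T(P) = -3*P/P = -3*1 = -3)
d(r, X) = X/4 (d(r, X) = ((X + 0) + 0)/4 = (X + 0)/4 = X/4)
g = -9/2 (g = -5 + (¼)*2 = -5 + ½ = -9/2 ≈ -4.5000)
I = 3 (I = 3 - (-3)*0 = 3 - 1*0 = 3 + 0 = 3)
K = 3
129*K + g*T(2) = 129*3 - 9/2*(-3) = 387 + 27/2 = 801/2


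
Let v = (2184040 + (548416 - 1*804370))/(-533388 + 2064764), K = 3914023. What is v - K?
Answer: -2996919478781/765688 ≈ -3.9140e+6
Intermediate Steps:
v = 964043/765688 (v = (2184040 + (548416 - 804370))/1531376 = (2184040 - 255954)*(1/1531376) = 1928086*(1/1531376) = 964043/765688 ≈ 1.2591)
v - K = 964043/765688 - 1*3914023 = 964043/765688 - 3914023 = -2996919478781/765688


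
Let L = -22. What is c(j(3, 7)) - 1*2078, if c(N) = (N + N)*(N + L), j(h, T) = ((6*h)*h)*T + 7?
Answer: 277432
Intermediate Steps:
j(h, T) = 7 + 6*T*h² (j(h, T) = (6*h²)*T + 7 = 6*T*h² + 7 = 7 + 6*T*h²)
c(N) = 2*N*(-22 + N) (c(N) = (N + N)*(N - 22) = (2*N)*(-22 + N) = 2*N*(-22 + N))
c(j(3, 7)) - 1*2078 = 2*(7 + 6*7*3²)*(-22 + (7 + 6*7*3²)) - 1*2078 = 2*(7 + 6*7*9)*(-22 + (7 + 6*7*9)) - 2078 = 2*(7 + 378)*(-22 + (7 + 378)) - 2078 = 2*385*(-22 + 385) - 2078 = 2*385*363 - 2078 = 279510 - 2078 = 277432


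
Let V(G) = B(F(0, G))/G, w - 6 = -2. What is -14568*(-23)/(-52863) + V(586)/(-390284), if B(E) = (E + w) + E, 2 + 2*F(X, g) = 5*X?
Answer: -12771881559477/2015017948652 ≈ -6.3383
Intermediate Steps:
w = 4 (w = 6 - 2 = 4)
F(X, g) = -1 + 5*X/2 (F(X, g) = -1 + (5*X)/2 = -1 + 5*X/2)
B(E) = 4 + 2*E (B(E) = (E + 4) + E = (4 + E) + E = 4 + 2*E)
V(G) = 2/G (V(G) = (4 + 2*(-1 + (5/2)*0))/G = (4 + 2*(-1 + 0))/G = (4 + 2*(-1))/G = (4 - 2)/G = 2/G)
-14568*(-23)/(-52863) + V(586)/(-390284) = -14568*(-23)/(-52863) + (2/586)/(-390284) = 335064*(-1/52863) + (2*(1/586))*(-1/390284) = -111688/17621 + (1/293)*(-1/390284) = -111688/17621 - 1/114353212 = -12771881559477/2015017948652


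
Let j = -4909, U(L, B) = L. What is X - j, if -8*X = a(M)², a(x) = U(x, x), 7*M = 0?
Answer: 4909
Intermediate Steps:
M = 0 (M = (⅐)*0 = 0)
a(x) = x
X = 0 (X = -⅛*0² = -⅛*0 = 0)
X - j = 0 - 1*(-4909) = 0 + 4909 = 4909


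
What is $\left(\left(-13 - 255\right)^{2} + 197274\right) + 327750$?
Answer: $596848$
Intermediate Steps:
$\left(\left(-13 - 255\right)^{2} + 197274\right) + 327750 = \left(\left(-268\right)^{2} + 197274\right) + 327750 = \left(71824 + 197274\right) + 327750 = 269098 + 327750 = 596848$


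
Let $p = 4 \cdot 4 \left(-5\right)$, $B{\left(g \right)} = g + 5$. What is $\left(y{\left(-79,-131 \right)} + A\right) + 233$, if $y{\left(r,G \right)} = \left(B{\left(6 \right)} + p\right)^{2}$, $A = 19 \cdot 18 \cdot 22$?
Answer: $12518$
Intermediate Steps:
$B{\left(g \right)} = 5 + g$
$A = 7524$ ($A = 342 \cdot 22 = 7524$)
$p = -80$ ($p = 16 \left(-5\right) = -80$)
$y{\left(r,G \right)} = 4761$ ($y{\left(r,G \right)} = \left(\left(5 + 6\right) - 80\right)^{2} = \left(11 - 80\right)^{2} = \left(-69\right)^{2} = 4761$)
$\left(y{\left(-79,-131 \right)} + A\right) + 233 = \left(4761 + 7524\right) + 233 = 12285 + 233 = 12518$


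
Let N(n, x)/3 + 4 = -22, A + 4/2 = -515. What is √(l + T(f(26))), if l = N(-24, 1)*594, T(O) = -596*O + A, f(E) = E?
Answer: I*√62345 ≈ 249.69*I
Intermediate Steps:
A = -517 (A = -2 - 515 = -517)
N(n, x) = -78 (N(n, x) = -12 + 3*(-22) = -12 - 66 = -78)
T(O) = -517 - 596*O (T(O) = -596*O - 517 = -517 - 596*O)
l = -46332 (l = -78*594 = -46332)
√(l + T(f(26))) = √(-46332 + (-517 - 596*26)) = √(-46332 + (-517 - 15496)) = √(-46332 - 16013) = √(-62345) = I*√62345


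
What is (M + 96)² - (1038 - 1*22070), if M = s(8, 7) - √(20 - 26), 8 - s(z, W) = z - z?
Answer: 31842 - 208*I*√6 ≈ 31842.0 - 509.49*I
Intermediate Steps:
s(z, W) = 8 (s(z, W) = 8 - (z - z) = 8 - 1*0 = 8 + 0 = 8)
M = 8 - I*√6 (M = 8 - √(20 - 26) = 8 - √(-6) = 8 - I*√6 ≈ 8.0 - 2.4495*I)
(M + 96)² - (1038 - 1*22070) = ((8 - I*√6) + 96)² - (1038 - 1*22070) = (104 - I*√6)² - (1038 - 22070) = (104 - I*√6)² - 1*(-21032) = (104 - I*√6)² + 21032 = 21032 + (104 - I*√6)²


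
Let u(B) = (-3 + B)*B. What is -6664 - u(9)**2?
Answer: -9580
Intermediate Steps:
u(B) = B*(-3 + B)
-6664 - u(9)**2 = -6664 - (9*(-3 + 9))**2 = -6664 - (9*6)**2 = -6664 - 1*54**2 = -6664 - 1*2916 = -6664 - 2916 = -9580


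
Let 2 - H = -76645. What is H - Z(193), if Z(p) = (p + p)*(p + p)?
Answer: -72349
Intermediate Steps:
H = 76647 (H = 2 - 1*(-76645) = 2 + 76645 = 76647)
Z(p) = 4*p² (Z(p) = (2*p)*(2*p) = 4*p²)
H - Z(193) = 76647 - 4*193² = 76647 - 4*37249 = 76647 - 1*148996 = 76647 - 148996 = -72349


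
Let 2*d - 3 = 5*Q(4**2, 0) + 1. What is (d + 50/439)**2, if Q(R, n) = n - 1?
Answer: 114921/770884 ≈ 0.14908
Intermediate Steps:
Q(R, n) = -1 + n
d = -1/2 (d = 3/2 + (5*(-1 + 0) + 1)/2 = 3/2 + (5*(-1) + 1)/2 = 3/2 + (-5 + 1)/2 = 3/2 + (1/2)*(-4) = 3/2 - 2 = -1/2 ≈ -0.50000)
(d + 50/439)**2 = (-1/2 + 50/439)**2 = (-339/878)**2 = 114921/770884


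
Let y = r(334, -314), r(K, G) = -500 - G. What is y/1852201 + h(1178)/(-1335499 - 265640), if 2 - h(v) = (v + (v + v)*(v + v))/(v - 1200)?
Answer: -5144947010173/32621943826329 ≈ -0.15771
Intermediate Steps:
y = -186 (y = -500 - 1*(-314) = -500 + 314 = -186)
h(v) = 2 - (v + 4*v**2)/(-1200 + v) (h(v) = 2 - (v + (v + v)*(v + v))/(v - 1200) = 2 - (v + (2*v)*(2*v))/(-1200 + v) = 2 - (v + 4*v**2)/(-1200 + v))
y/1852201 + h(1178)/(-1335499 - 265640) = -186/1852201 + ((-2400 + 1178 - 4*1178**2)/(-1200 + 1178))/(-1335499 - 265640) = -186*1/1852201 + ((-2400 + 1178 - 4*1387684)/(-22))/(-1601139) = -186/1852201 - (-2400 + 1178 - 5550736)/22*(-1/1601139) = -186/1852201 - 1/22*(-5551958)*(-1/1601139) = -186/1852201 + (2775979/11)*(-1/1601139) = -186/1852201 - 2775979/17612529 = -5144947010173/32621943826329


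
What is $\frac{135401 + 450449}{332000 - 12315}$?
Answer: $\frac{117170}{63937} \approx 1.8326$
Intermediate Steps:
$\frac{135401 + 450449}{332000 - 12315} = \frac{585850}{319685} = 585850 \cdot \frac{1}{319685} = \frac{117170}{63937}$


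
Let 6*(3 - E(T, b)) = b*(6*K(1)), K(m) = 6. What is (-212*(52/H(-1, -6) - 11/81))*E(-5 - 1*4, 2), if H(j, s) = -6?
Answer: -151156/9 ≈ -16795.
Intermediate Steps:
E(T, b) = 3 - 6*b (E(T, b) = 3 - b*6*6/6 = 3 - b*36/6 = 3 - 6*b)
(-212*(52/H(-1, -6) - 11/81))*E(-5 - 1*4, 2) = (-212*(52/(-6) - 11/81))*(3 - 6*2) = (-212*(52*(-1/6) - 11*1/81))*(3 - 12) = -212*(-26/3 - 11/81)*(-9) = -212*(-713/81)*(-9) = (151156/81)*(-9) = -151156/9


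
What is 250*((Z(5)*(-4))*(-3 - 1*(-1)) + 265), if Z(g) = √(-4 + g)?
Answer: 68250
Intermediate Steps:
250*((Z(5)*(-4))*(-3 - 1*(-1)) + 265) = 250*((√(-4 + 5)*(-4))*(-3 - 1*(-1)) + 265) = 250*((√1*(-4))*(-3 + 1) + 265) = 250*((1*(-4))*(-2) + 265) = 250*(-4*(-2) + 265) = 250*(8 + 265) = 250*273 = 68250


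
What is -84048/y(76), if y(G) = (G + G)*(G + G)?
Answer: -5253/1444 ≈ -3.6378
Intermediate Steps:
y(G) = 4*G² (y(G) = (2*G)*(2*G) = 4*G²)
-84048/y(76) = -84048/(4*76²) = -84048/(4*5776) = -84048/23104 = -84048*1/23104 = -5253/1444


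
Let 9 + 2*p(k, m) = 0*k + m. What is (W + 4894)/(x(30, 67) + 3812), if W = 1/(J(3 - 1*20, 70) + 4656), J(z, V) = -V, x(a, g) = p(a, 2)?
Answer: 7481295/5821927 ≈ 1.2850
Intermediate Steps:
p(k, m) = -9/2 + m/2 (p(k, m) = -9/2 + (0*k + m)/2 = -9/2 + (0 + m)/2 = -9/2 + m/2)
x(a, g) = -7/2 (x(a, g) = -9/2 + (½)*2 = -9/2 + 1 = -7/2)
W = 1/4586 (W = 1/(-1*70 + 4656) = 1/(-70 + 4656) = 1/4586 ≈ 0.00021805)
(W + 4894)/(x(30, 67) + 3812) = (1/4586 + 4894)/(-7/2 + 3812) = 22443885/(4586*(7617/2)) = (22443885/4586)*(2/7617) = 7481295/5821927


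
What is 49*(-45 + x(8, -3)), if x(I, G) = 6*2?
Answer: -1617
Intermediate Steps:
x(I, G) = 12
49*(-45 + x(8, -3)) = 49*(-45 + 12) = 49*(-33) = -1617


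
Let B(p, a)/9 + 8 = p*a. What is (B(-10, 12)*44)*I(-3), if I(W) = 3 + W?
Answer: 0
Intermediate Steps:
B(p, a) = -72 + 9*a*p (B(p, a) = -72 + 9*(p*a) = -72 + 9*(a*p) = -72 + 9*a*p)
(B(-10, 12)*44)*I(-3) = ((-72 + 9*12*(-10))*44)*(3 - 3) = ((-72 - 1080)*44)*0 = -1152*44*0 = -50688*0 = 0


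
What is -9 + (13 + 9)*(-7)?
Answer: -163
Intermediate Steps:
-9 + (13 + 9)*(-7) = -9 + 22*(-7) = -9 - 154 = -163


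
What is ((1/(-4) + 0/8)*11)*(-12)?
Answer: 33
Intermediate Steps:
((1/(-4) + 0/8)*11)*(-12) = ((1*(-¼) + 0*(⅛))*11)*(-12) = ((-¼ + 0)*11)*(-12) = -¼*11*(-12) = -11/4*(-12) = 33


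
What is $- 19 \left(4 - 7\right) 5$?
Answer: $285$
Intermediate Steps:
$- 19 \left(4 - 7\right) 5 = - 19 \left(\left(-3\right) 5\right) = \left(-19\right) \left(-15\right) = 285$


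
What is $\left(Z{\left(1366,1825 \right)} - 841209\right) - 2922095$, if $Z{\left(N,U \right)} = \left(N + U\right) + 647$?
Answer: $-3759466$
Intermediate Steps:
$Z{\left(N,U \right)} = 647 + N + U$
$\left(Z{\left(1366,1825 \right)} - 841209\right) - 2922095 = \left(\left(647 + 1366 + 1825\right) - 841209\right) - 2922095 = \left(3838 - 841209\right) - 2922095 = -837371 - 2922095 = -3759466$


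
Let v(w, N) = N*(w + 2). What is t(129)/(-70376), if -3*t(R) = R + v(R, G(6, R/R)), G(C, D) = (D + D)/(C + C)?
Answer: 905/1266768 ≈ 0.00071442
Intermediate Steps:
G(C, D) = D/C (G(C, D) = (2*D)/((2*C)) = (2*D)*(1/(2*C)) = D/C)
v(w, N) = N*(2 + w)
t(R) = -⅑ - 7*R/18 (t(R) = -(R + ((R/R)/6)*(2 + R))/3 = -(R + (1*(⅙))*(2 + R))/3 = -(R + (2 + R)/6)/3 = -(R + (⅓ + R/6))/3 = -(⅓ + 7*R/6)/3 = -⅑ - 7*R/18)
t(129)/(-70376) = (-⅑ - 7/18*129)/(-70376) = (-⅑ - 301/6)*(-1/70376) = -905/18*(-1/70376) = 905/1266768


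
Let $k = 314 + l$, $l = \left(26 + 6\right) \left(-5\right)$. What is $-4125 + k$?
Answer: $-3971$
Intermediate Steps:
$l = -160$ ($l = 32 \left(-5\right) = -160$)
$k = 154$ ($k = 314 - 160 = 154$)
$-4125 + k = -4125 + 154 = -3971$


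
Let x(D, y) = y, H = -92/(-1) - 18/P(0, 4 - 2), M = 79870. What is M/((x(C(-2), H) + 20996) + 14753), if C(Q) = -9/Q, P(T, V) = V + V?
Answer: 22820/10239 ≈ 2.2287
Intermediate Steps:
P(T, V) = 2*V
H = 175/2 (H = -92/(-1) - 18*1/(2*(4 - 2)) = -92*(-1) - 18/(2*2) = 92 - 18/4 = 92 - 18*¼ = 92 - 9/2 = 175/2 ≈ 87.500)
M/((x(C(-2), H) + 20996) + 14753) = 79870/((175/2 + 20996) + 14753) = 79870/(42167/2 + 14753) = 79870/(71673/2) = 79870*(2/71673) = 22820/10239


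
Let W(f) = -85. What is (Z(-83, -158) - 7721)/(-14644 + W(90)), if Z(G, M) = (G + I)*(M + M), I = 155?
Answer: 30473/14729 ≈ 2.0689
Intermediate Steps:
Z(G, M) = 2*M*(155 + G) (Z(G, M) = (G + 155)*(M + M) = (155 + G)*(2*M) = 2*M*(155 + G))
(Z(-83, -158) - 7721)/(-14644 + W(90)) = (2*(-158)*(155 - 83) - 7721)/(-14644 - 85) = (2*(-158)*72 - 7721)/(-14729) = (-22752 - 7721)*(-1/14729) = -30473*(-1/14729) = 30473/14729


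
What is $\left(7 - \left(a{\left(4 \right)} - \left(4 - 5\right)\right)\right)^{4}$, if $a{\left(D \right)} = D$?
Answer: $16$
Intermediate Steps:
$\left(7 - \left(a{\left(4 \right)} - \left(4 - 5\right)\right)\right)^{4} = \left(7 - \left(4 - \left(4 - 5\right)\right)\right)^{4} = \left(7 - \left(4 - -1\right)\right)^{4} = \left(7 - \left(4 + 1\right)\right)^{4} = \left(7 - 5\right)^{4} = 2^{4} = 16$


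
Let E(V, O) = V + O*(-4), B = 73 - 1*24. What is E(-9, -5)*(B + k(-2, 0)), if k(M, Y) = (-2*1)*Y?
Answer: 539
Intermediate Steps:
B = 49 (B = 73 - 24 = 49)
E(V, O) = V - 4*O
k(M, Y) = -2*Y
E(-9, -5)*(B + k(-2, 0)) = (-9 - 4*(-5))*(49 - 2*0) = (-9 + 20)*(49 + 0) = 11*49 = 539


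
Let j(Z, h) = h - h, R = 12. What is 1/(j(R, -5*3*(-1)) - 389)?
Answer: -1/389 ≈ -0.0025707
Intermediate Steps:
j(Z, h) = 0
1/(j(R, -5*3*(-1)) - 389) = 1/(0 - 389) = 1/(-389) = -1/389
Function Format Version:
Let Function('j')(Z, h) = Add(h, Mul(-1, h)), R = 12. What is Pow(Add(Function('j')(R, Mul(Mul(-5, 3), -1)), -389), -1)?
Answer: Rational(-1, 389) ≈ -0.0025707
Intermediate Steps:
Function('j')(Z, h) = 0
Pow(Add(Function('j')(R, Mul(Mul(-5, 3), -1)), -389), -1) = Pow(Add(0, -389), -1) = Pow(-389, -1) = Rational(-1, 389)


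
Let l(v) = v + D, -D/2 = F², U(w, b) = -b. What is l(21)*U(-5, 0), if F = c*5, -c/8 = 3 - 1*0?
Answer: 0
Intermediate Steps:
c = -24 (c = -8*(3 - 1*0) = -8*(3 + 0) = -8*3 = -24)
F = -120 (F = -24*5 = -120)
D = -28800 (D = -2*(-120)² = -2*14400 = -28800)
l(v) = -28800 + v (l(v) = v - 28800 = -28800 + v)
l(21)*U(-5, 0) = (-28800 + 21)*(-1*0) = -28779*0 = 0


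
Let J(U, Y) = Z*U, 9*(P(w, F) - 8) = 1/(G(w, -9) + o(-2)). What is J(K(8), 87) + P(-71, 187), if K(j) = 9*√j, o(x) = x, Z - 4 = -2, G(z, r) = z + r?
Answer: 5903/738 + 36*√2 ≈ 58.910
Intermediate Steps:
G(z, r) = r + z
Z = 2 (Z = 4 - 2 = 2)
P(w, F) = 8 + 1/(9*(-11 + w)) (P(w, F) = 8 + 1/(9*((-9 + w) - 2)) = 8 + 1/(9*(-11 + w)))
J(U, Y) = 2*U
J(K(8), 87) + P(-71, 187) = 2*(9*√8) + (-791 + 72*(-71))/(9*(-11 - 71)) = 2*(9*(2*√2)) + (⅑)*(-791 - 5112)/(-82) = 2*(18*√2) + (⅑)*(-1/82)*(-5903) = 36*√2 + 5903/738 = 5903/738 + 36*√2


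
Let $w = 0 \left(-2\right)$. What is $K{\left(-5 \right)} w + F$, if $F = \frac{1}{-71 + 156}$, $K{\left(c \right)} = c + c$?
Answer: $\frac{1}{85} \approx 0.011765$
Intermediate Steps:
$w = 0$
$K{\left(c \right)} = 2 c$
$F = \frac{1}{85} \approx 0.011765$
$K{\left(-5 \right)} w + F = 2 \left(-5\right) 0 + \frac{1}{85} = \left(-10\right) 0 + \frac{1}{85} = 0 + \frac{1}{85} = \frac{1}{85}$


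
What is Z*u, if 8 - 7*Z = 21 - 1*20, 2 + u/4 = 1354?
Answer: 5408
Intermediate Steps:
u = 5408 (u = -8 + 4*1354 = -8 + 5416 = 5408)
Z = 1 (Z = 8/7 - (21 - 1*20)/7 = 8/7 - (21 - 20)/7 = 8/7 - ⅐*1 = 8/7 - ⅐ = 1)
Z*u = 1*5408 = 5408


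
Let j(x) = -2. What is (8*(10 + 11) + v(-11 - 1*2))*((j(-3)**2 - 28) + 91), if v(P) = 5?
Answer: 11591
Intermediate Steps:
(8*(10 + 11) + v(-11 - 1*2))*((j(-3)**2 - 28) + 91) = (8*(10 + 11) + 5)*(((-2)**2 - 28) + 91) = (8*21 + 5)*((4 - 28) + 91) = (168 + 5)*(-24 + 91) = 173*67 = 11591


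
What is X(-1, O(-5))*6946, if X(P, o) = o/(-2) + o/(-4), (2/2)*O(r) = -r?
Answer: -52095/2 ≈ -26048.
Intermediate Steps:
O(r) = -r
X(P, o) = -3*o/4 (X(P, o) = o*(-1/2) + o*(-1/4) = -o/2 - o/4 = -3*o/4)
X(-1, O(-5))*6946 = -(-3)*(-5)/4*6946 = -3/4*5*6946 = -15/4*6946 = -52095/2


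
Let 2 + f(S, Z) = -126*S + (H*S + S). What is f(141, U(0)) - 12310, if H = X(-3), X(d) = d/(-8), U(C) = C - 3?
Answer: -239073/8 ≈ -29884.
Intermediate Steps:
U(C) = -3 + C
X(d) = -d/8 (X(d) = d*(-1/8) = -d/8)
H = 3/8 (H = -1/8*(-3) = 3/8 ≈ 0.37500)
f(S, Z) = -2 - 997*S/8 (f(S, Z) = -2 + (-126*S + (3*S/8 + S)) = -2 + (-126*S + 11*S/8) = -2 - 997*S/8)
f(141, U(0)) - 12310 = (-2 - 997/8*141) - 12310 = (-2 - 140577/8) - 12310 = -140593/8 - 12310 = -239073/8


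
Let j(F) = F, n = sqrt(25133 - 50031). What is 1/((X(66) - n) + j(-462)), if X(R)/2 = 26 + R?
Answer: I/(sqrt(24898) - 278*I) ≈ -0.0027206 + 0.0015442*I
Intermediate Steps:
X(R) = 52 + 2*R (X(R) = 2*(26 + R) = 52 + 2*R)
n = I*sqrt(24898) (n = sqrt(-24898) = I*sqrt(24898) ≈ 157.79*I)
1/((X(66) - n) + j(-462)) = 1/(((52 + 2*66) - I*sqrt(24898)) - 462) = 1/(((52 + 132) - I*sqrt(24898)) - 462) = 1/((184 - I*sqrt(24898)) - 462) = 1/(-278 - I*sqrt(24898))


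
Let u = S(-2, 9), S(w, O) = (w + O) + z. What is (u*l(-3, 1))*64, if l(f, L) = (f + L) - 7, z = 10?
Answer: -9792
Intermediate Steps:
S(w, O) = 10 + O + w (S(w, O) = (w + O) + 10 = (O + w) + 10 = 10 + O + w)
l(f, L) = -7 + L + f (l(f, L) = (L + f) - 7 = -7 + L + f)
u = 17 (u = 10 + 9 - 2 = 17)
(u*l(-3, 1))*64 = (17*(-7 + 1 - 3))*64 = (17*(-9))*64 = -153*64 = -9792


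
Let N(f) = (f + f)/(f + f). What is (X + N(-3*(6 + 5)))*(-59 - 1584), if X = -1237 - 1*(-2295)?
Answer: -1739937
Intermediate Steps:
N(f) = 1 (N(f) = (2*f)/((2*f)) = (2*f)*(1/(2*f)) = 1)
X = 1058 (X = -1237 + 2295 = 1058)
(X + N(-3*(6 + 5)))*(-59 - 1584) = (1058 + 1)*(-59 - 1584) = 1059*(-1643) = -1739937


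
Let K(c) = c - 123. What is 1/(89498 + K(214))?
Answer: 1/89589 ≈ 1.1162e-5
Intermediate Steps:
K(c) = -123 + c
1/(89498 + K(214)) = 1/(89498 + (-123 + 214)) = 1/(89498 + 91) = 1/89589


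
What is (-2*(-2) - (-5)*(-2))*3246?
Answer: -19476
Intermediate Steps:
(-2*(-2) - (-5)*(-2))*3246 = (4 - 1*10)*3246 = (4 - 10)*3246 = -6*3246 = -19476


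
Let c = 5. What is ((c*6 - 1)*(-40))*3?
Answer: -3480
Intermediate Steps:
((c*6 - 1)*(-40))*3 = ((5*6 - 1)*(-40))*3 = ((30 - 1)*(-40))*3 = (29*(-40))*3 = -1160*3 = -3480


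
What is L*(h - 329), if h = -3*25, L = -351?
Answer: 141804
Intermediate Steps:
h = -75
L*(h - 329) = -351*(-75 - 329) = -351*(-404) = 141804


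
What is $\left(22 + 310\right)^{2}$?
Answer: $110224$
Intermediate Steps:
$\left(22 + 310\right)^{2} = 332^{2} = 110224$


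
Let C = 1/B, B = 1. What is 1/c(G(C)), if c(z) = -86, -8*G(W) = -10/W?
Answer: -1/86 ≈ -0.011628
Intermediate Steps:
C = 1 (C = 1/1 = 1*1 = 1)
G(W) = 5/(4*W) (G(W) = -(-5)/(4*W) = 5/(4*W))
1/c(G(C)) = 1/(-86) = -1/86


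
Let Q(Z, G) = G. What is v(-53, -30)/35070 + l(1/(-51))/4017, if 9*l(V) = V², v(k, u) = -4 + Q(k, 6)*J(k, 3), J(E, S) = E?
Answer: -720926138/78518350755 ≈ -0.0091816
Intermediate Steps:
v(k, u) = -4 + 6*k
l(V) = V²/9
v(-53, -30)/35070 + l(1/(-51))/4017 = (-4 + 6*(-53))/35070 + ((1/(-51))²/9)/4017 = (-4 - 318)*(1/35070) + ((-1/51)²/9)*(1/4017) = -322*1/35070 + ((⅑)*(1/2601))*(1/4017) = -23/2505 + (1/23409)*(1/4017) = -23/2505 + 1/94033953 = -720926138/78518350755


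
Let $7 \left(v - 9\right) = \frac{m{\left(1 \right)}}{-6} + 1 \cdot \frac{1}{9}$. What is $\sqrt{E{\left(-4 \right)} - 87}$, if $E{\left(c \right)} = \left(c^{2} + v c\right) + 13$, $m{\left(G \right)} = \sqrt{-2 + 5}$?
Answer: $\frac{\sqrt{-41482 + 42 \sqrt{3}}}{21} \approx 9.6901 i$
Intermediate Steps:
$m{\left(G \right)} = \sqrt{3}$
$v = \frac{568}{63} - \frac{\sqrt{3}}{42}$ ($v = 9 + \frac{\frac{\sqrt{3}}{-6} + 1 \cdot \frac{1}{9}}{7} = 9 + \frac{\sqrt{3} \left(- \frac{1}{6}\right) + 1 \cdot \frac{1}{9}}{7} = 9 + \frac{- \frac{\sqrt{3}}{6} + \frac{1}{9}}{7} = 9 + \frac{\frac{1}{9} - \frac{\sqrt{3}}{6}}{7} = 9 + \left(\frac{1}{63} - \frac{\sqrt{3}}{42}\right) = \frac{568}{63} - \frac{\sqrt{3}}{42} \approx 8.9746$)
$E{\left(c \right)} = 13 + c^{2} + c \left(\frac{568}{63} - \frac{\sqrt{3}}{42}\right)$ ($E{\left(c \right)} = \left(c^{2} + \left(\frac{568}{63} - \frac{\sqrt{3}}{42}\right) c\right) + 13 = \left(c^{2} + c \left(\frac{568}{63} - \frac{\sqrt{3}}{42}\right)\right) + 13 = 13 + c^{2} + c \left(\frac{568}{63} - \frac{\sqrt{3}}{42}\right)$)
$\sqrt{E{\left(-4 \right)} - 87} = \sqrt{\left(13 + \left(-4\right)^{2} + \frac{1}{126} \left(-4\right) \left(1136 - 3 \sqrt{3}\right)\right) - 87} = \sqrt{\left(13 + 16 - \left(\frac{2272}{63} - \frac{2 \sqrt{3}}{21}\right)\right) - 87} = \sqrt{\left(- \frac{445}{63} + \frac{2 \sqrt{3}}{21}\right) - 87} = \sqrt{- \frac{5926}{63} + \frac{2 \sqrt{3}}{21}}$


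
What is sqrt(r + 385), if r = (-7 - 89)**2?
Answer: sqrt(9601) ≈ 97.985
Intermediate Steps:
r = 9216 (r = (-96)**2 = 9216)
sqrt(r + 385) = sqrt(9216 + 385) = sqrt(9601)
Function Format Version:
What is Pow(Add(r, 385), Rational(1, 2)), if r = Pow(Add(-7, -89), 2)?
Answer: Pow(9601, Rational(1, 2)) ≈ 97.985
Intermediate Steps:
r = 9216 (r = Pow(-96, 2) = 9216)
Pow(Add(r, 385), Rational(1, 2)) = Pow(Add(9216, 385), Rational(1, 2)) = Pow(9601, Rational(1, 2))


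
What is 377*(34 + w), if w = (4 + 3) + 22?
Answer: 23751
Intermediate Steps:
w = 29 (w = 7 + 22 = 29)
377*(34 + w) = 377*(34 + 29) = 377*63 = 23751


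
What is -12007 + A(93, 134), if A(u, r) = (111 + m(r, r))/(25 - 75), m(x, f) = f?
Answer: -120119/10 ≈ -12012.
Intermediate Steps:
A(u, r) = -111/50 - r/50 (A(u, r) = (111 + r)/(25 - 75) = (111 + r)/(-50) = (111 + r)*(-1/50) = -111/50 - r/50)
-12007 + A(93, 134) = -12007 + (-111/50 - 1/50*134) = -12007 + (-111/50 - 67/25) = -12007 - 49/10 = -120119/10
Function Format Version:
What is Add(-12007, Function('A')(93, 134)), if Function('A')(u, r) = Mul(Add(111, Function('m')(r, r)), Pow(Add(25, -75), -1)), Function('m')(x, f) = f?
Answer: Rational(-120119, 10) ≈ -12012.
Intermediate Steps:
Function('A')(u, r) = Add(Rational(-111, 50), Mul(Rational(-1, 50), r)) (Function('A')(u, r) = Mul(Add(111, r), Pow(Add(25, -75), -1)) = Mul(Add(111, r), Pow(-50, -1)) = Mul(Add(111, r), Rational(-1, 50)) = Add(Rational(-111, 50), Mul(Rational(-1, 50), r)))
Add(-12007, Function('A')(93, 134)) = Add(-12007, Add(Rational(-111, 50), Mul(Rational(-1, 50), 134))) = Add(-12007, Add(Rational(-111, 50), Rational(-67, 25))) = Add(-12007, Rational(-49, 10)) = Rational(-120119, 10)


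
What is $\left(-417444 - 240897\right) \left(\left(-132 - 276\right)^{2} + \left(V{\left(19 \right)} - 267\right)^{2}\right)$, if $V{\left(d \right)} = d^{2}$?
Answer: $-115407177300$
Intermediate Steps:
$\left(-417444 - 240897\right) \left(\left(-132 - 276\right)^{2} + \left(V{\left(19 \right)} - 267\right)^{2}\right) = \left(-417444 - 240897\right) \left(\left(-132 - 276\right)^{2} + \left(19^{2} - 267\right)^{2}\right) = - 658341 \left(\left(-408\right)^{2} + \left(361 - 267\right)^{2}\right) = - 658341 \left(166464 + 94^{2}\right) = - 658341 \left(166464 + 8836\right) = \left(-658341\right) 175300 = -115407177300$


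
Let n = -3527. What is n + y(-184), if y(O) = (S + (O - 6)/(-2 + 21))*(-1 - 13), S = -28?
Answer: -2995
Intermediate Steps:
y(O) = 7532/19 - 14*O/19 (y(O) = (-28 + (O - 6)/(-2 + 21))*(-1 - 13) = (-28 + (-6 + O)/19)*(-14) = (-28 + (-6 + O)*(1/19))*(-14) = (-28 + (-6/19 + O/19))*(-14) = (-538/19 + O/19)*(-14) = 7532/19 - 14*O/19)
n + y(-184) = -3527 + (7532/19 - 14/19*(-184)) = -3527 + (7532/19 + 2576/19) = -3527 + 532 = -2995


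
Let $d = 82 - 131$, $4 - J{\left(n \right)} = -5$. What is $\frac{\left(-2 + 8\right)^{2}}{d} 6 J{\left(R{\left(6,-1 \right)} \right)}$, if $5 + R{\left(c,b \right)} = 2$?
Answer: $- \frac{1944}{49} \approx -39.673$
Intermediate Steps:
$R{\left(c,b \right)} = -3$ ($R{\left(c,b \right)} = -5 + 2 = -3$)
$J{\left(n \right)} = 9$ ($J{\left(n \right)} = 4 - -5 = 4 + 5 = 9$)
$d = -49$
$\frac{\left(-2 + 8\right)^{2}}{d} 6 J{\left(R{\left(6,-1 \right)} \right)} = \frac{\left(-2 + 8\right)^{2}}{-49} \cdot 6 \cdot 9 = 6^{2} \left(- \frac{1}{49}\right) 54 = 36 \left(- \frac{1}{49}\right) 54 = \left(- \frac{36}{49}\right) 54 = - \frac{1944}{49}$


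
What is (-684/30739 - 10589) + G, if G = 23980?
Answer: 411625265/30739 ≈ 13391.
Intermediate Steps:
(-684/30739 - 10589) + G = (-684/30739 - 10589) + 23980 = -325495955/30739 + 23980 = 411625265/30739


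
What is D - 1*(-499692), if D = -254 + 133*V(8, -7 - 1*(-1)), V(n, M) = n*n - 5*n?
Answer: 502630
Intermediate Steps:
V(n, M) = n² - 5*n
D = 2938 (D = -254 + 133*(8*(-5 + 8)) = -254 + 133*(8*3) = -254 + 133*24 = -254 + 3192 = 2938)
D - 1*(-499692) = 2938 - 1*(-499692) = 2938 + 499692 = 502630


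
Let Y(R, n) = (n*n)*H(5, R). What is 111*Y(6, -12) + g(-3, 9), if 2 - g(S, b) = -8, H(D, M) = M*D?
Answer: 479530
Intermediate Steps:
H(D, M) = D*M
g(S, b) = 10 (g(S, b) = 2 - 1*(-8) = 2 + 8 = 10)
Y(R, n) = 5*R*n**2 (Y(R, n) = (n*n)*(5*R) = n**2*(5*R) = 5*R*n**2)
111*Y(6, -12) + g(-3, 9) = 111*(5*6*(-12)**2) + 10 = 111*(5*6*144) + 10 = 111*4320 + 10 = 479520 + 10 = 479530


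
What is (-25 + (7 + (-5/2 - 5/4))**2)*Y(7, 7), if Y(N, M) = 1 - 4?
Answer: 693/16 ≈ 43.313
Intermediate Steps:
Y(N, M) = -3
(-25 + (7 + (-5/2 - 5/4))**2)*Y(7, 7) = (-25 + (7 + (-5/2 - 5/4))**2)*(-3) = (-25 + (7 - 15/4)**2)*(-3) = (-25 + (13/4)**2)*(-3) = (-25 + 169/16)*(-3) = -231/16*(-3) = 693/16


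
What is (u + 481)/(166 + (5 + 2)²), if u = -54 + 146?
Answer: 573/215 ≈ 2.6651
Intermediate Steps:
u = 92
(u + 481)/(166 + (5 + 2)²) = (92 + 481)/(166 + (5 + 2)²) = 573/(166 + 7²) = 573/(166 + 49) = 573/215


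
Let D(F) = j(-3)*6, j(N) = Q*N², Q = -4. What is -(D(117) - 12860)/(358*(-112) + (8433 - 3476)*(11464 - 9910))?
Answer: 934/547363 ≈ 0.0017064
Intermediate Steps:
j(N) = -4*N²
D(F) = -216 (D(F) = -4*(-3)²*6 = -4*9*6 = -36*6 = -216)
-(D(117) - 12860)/(358*(-112) + (8433 - 3476)*(11464 - 9910)) = -(-216 - 12860)/(358*(-112) + (8433 - 3476)*(11464 - 9910)) = -(-13076)/(-40096 + 4957*1554) = -(-13076)/(-40096 + 7703178) = -(-13076)/7663082 = -1*(-934/547363) = 934/547363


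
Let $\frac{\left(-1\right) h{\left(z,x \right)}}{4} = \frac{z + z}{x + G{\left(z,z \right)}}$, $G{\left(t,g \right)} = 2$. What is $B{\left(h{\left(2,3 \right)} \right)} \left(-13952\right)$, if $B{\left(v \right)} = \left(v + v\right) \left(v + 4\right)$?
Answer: $\frac{1785856}{25} \approx 71434.0$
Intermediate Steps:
$h{\left(z,x \right)} = - \frac{8 z}{2 + x}$ ($h{\left(z,x \right)} = - 4 \frac{z + z}{x + 2} = - 4 \frac{2 z}{2 + x} = - \frac{8 z}{2 + x}$)
$B{\left(v \right)} = 2 v \left(4 + v\right)$
$B{\left(h{\left(2,3 \right)} \right)} \left(-13952\right) = 2 \left(\left(-8\right) 2 \frac{1}{2 + 3}\right) \left(4 - \frac{16}{2 + 3}\right) \left(-13952\right) = 2 \left(\left(-8\right) 2 \cdot \frac{1}{5}\right) \left(4 - \frac{16}{5}\right) \left(-13952\right) = 2 \left(\left(-8\right) 2 \cdot \frac{1}{5}\right) \left(4 - 16 \cdot \frac{1}{5}\right) \left(-13952\right) = 2 \left(- \frac{16}{5}\right) \left(4 - \frac{16}{5}\right) \left(-13952\right) = 2 \left(- \frac{16}{5}\right) \frac{4}{5} \left(-13952\right) = \left(- \frac{128}{25}\right) \left(-13952\right) = \frac{1785856}{25}$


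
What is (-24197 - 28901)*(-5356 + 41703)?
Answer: -1929953006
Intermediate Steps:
(-24197 - 28901)*(-5356 + 41703) = -53098*36347 = -1929953006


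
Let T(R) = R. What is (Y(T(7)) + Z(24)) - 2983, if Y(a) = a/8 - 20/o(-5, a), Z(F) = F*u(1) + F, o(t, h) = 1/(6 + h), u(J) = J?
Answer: -25553/8 ≈ -3194.1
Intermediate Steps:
Z(F) = 2*F (Z(F) = F*1 + F = F + F = 2*F)
Y(a) = -120 - 159*a/8 (Y(a) = a/8 - (120 + 20*a) = a*(⅛) - 20*(6 + a) = a/8 + (-120 - 20*a) = -120 - 159*a/8)
(Y(T(7)) + Z(24)) - 2983 = ((-120 - 159/8*7) + 2*24) - 2983 = ((-120 - 1113/8) + 48) - 2983 = (-2073/8 + 48) - 2983 = -1689/8 - 2983 = -25553/8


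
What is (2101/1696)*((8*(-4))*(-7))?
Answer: 14707/53 ≈ 277.49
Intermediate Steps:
(2101/1696)*((8*(-4))*(-7)) = (2101*(1/1696))*(-32*(-7)) = (2101/1696)*224 = 14707/53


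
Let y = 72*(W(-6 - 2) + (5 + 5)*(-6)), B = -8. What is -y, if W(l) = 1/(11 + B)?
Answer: 4296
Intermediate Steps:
W(l) = 1/3 (W(l) = 1/(11 - 8) = 1/3)
y = -4296 (y = 72*(1/3 + (5 + 5)*(-6)) = 72*(1/3 + 10*(-6)) = 72*(1/3 - 60) = 72*(-179/3) = -4296)
-y = -1*(-4296) = 4296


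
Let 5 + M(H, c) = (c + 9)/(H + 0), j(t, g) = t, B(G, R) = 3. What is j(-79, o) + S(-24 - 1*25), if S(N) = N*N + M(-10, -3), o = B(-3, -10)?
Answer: 11582/5 ≈ 2316.4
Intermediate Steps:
o = 3
M(H, c) = -5 + (9 + c)/H (M(H, c) = -5 + (c + 9)/(H + 0) = -5 + (9 + c)/H)
S(N) = -28/5 + N**2 (S(N) = N*N + (9 - 3 - 5*(-10))/(-10) = N**2 - (9 - 3 + 50)/10 = N**2 - 1/10*56 = N**2 - 28/5 = -28/5 + N**2)
j(-79, o) + S(-24 - 1*25) = -79 + (-28/5 + (-24 - 1*25)**2) = -79 + (-28/5 + (-24 - 25)**2) = -79 + (-28/5 + (-49)**2) = -79 + (-28/5 + 2401) = -79 + 11977/5 = 11582/5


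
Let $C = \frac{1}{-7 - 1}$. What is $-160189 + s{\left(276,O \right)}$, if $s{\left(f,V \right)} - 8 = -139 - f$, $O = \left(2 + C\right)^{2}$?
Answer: $-160596$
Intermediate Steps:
$C = - \frac{1}{8}$ ($C = \frac{1}{-8} = - \frac{1}{8} \approx -0.125$)
$O = \frac{225}{64}$ ($O = \left(2 - \frac{1}{8}\right)^{2} = \left(\frac{15}{8}\right)^{2} = \frac{225}{64} \approx 3.5156$)
$s{\left(f,V \right)} = -131 - f$ ($s{\left(f,V \right)} = 8 - \left(139 + f\right) = -131 - f$)
$-160189 + s{\left(276,O \right)} = -160189 - 407 = -160596$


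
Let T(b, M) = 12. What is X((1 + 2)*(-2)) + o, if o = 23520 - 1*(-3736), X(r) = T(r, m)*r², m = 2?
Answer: 27688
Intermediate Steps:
X(r) = 12*r²
o = 27256 (o = 23520 + 3736 = 27256)
X((1 + 2)*(-2)) + o = 12*((1 + 2)*(-2))² + 27256 = 12*(3*(-2))² + 27256 = 12*(-6)² + 27256 = 12*36 + 27256 = 432 + 27256 = 27688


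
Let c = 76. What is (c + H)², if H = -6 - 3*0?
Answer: 4900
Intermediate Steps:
H = -6 (H = -6 + 0 = -6)
(c + H)² = (76 - 6)² = 70² = 4900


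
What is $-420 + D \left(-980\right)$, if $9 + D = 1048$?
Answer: $-1018640$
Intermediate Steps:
$D = 1039$ ($D = -9 + 1048 = 1039$)
$-420 + D \left(-980\right) = -420 + 1039 \left(-980\right) = -420 - 1018220 = -1018640$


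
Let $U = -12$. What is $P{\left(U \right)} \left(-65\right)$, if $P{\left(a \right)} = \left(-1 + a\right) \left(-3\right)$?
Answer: $-2535$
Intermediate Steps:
$P{\left(a \right)} = 3 - 3 a$
$P{\left(U \right)} \left(-65\right) = \left(3 - -36\right) \left(-65\right) = \left(3 + 36\right) \left(-65\right) = 39 \left(-65\right) = -2535$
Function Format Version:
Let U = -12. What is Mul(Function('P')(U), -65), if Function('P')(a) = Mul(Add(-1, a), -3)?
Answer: -2535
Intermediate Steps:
Function('P')(a) = Add(3, Mul(-3, a))
Mul(Function('P')(U), -65) = Mul(Add(3, Mul(-3, -12)), -65) = Mul(Add(3, 36), -65) = Mul(39, -65) = -2535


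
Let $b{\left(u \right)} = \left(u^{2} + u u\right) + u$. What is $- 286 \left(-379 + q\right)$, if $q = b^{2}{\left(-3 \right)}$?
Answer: $44044$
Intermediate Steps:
$b{\left(u \right)} = u + 2 u^{2}$ ($b{\left(u \right)} = \left(u^{2} + u^{2}\right) + u = 2 u^{2} + u = u + 2 u^{2}$)
$q = 225$ ($q = \left(- 3 \left(1 + 2 \left(-3\right)\right)\right)^{2} = \left(- 3 \left(1 - 6\right)\right)^{2} = \left(\left(-3\right) \left(-5\right)\right)^{2} = 15^{2} = 225$)
$- 286 \left(-379 + q\right) = - 286 \left(-379 + 225\right) = \left(-286\right) \left(-154\right) = 44044$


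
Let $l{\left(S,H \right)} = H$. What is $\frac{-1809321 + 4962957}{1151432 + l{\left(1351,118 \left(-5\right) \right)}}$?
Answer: $\frac{525606}{191807} \approx 2.7403$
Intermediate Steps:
$\frac{-1809321 + 4962957}{1151432 + l{\left(1351,118 \left(-5\right) \right)}} = \frac{-1809321 + 4962957}{1151432 + 118 \left(-5\right)} = \frac{3153636}{1151432 - 590} = \frac{3153636}{1150842} = 3153636 \cdot \frac{1}{1150842} = \frac{525606}{191807}$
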